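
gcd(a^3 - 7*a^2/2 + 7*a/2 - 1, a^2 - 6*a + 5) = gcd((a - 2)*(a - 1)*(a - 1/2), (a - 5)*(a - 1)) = a - 1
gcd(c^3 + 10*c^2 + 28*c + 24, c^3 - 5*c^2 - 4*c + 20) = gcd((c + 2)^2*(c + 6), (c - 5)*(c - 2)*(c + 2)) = c + 2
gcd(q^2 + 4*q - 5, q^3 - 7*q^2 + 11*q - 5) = q - 1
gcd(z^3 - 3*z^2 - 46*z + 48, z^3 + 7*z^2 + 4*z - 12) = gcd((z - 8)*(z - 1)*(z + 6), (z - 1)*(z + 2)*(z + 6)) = z^2 + 5*z - 6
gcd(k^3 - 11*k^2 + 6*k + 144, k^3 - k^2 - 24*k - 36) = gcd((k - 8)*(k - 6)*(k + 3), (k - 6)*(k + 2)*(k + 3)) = k^2 - 3*k - 18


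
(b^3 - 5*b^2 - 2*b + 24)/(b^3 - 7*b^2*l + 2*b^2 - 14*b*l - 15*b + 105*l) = (b^2 - 2*b - 8)/(b^2 - 7*b*l + 5*b - 35*l)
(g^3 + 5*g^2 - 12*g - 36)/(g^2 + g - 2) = (g^2 + 3*g - 18)/(g - 1)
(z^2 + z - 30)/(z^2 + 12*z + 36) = (z - 5)/(z + 6)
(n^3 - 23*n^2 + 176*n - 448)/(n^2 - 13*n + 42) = (n^2 - 16*n + 64)/(n - 6)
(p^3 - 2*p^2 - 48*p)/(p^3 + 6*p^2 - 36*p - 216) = p*(p - 8)/(p^2 - 36)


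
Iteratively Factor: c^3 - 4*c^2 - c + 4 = (c - 1)*(c^2 - 3*c - 4) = (c - 1)*(c + 1)*(c - 4)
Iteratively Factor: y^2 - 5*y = (y - 5)*(y)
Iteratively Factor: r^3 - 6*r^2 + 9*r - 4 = (r - 1)*(r^2 - 5*r + 4) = (r - 1)^2*(r - 4)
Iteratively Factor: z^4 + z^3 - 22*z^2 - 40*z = (z + 2)*(z^3 - z^2 - 20*z) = (z - 5)*(z + 2)*(z^2 + 4*z) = (z - 5)*(z + 2)*(z + 4)*(z)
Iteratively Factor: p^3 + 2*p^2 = (p + 2)*(p^2) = p*(p + 2)*(p)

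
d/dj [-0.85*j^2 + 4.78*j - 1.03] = 4.78 - 1.7*j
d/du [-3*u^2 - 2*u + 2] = -6*u - 2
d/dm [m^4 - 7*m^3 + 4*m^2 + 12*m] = 4*m^3 - 21*m^2 + 8*m + 12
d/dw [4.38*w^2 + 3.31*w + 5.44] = 8.76*w + 3.31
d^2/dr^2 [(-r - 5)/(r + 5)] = 0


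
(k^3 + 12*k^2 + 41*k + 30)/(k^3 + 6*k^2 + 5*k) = (k + 6)/k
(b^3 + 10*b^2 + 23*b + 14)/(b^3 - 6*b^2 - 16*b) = (b^2 + 8*b + 7)/(b*(b - 8))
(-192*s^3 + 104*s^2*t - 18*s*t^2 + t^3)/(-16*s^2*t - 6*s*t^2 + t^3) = (24*s^2 - 10*s*t + t^2)/(t*(2*s + t))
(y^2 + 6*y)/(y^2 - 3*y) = (y + 6)/(y - 3)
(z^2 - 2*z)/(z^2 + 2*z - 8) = z/(z + 4)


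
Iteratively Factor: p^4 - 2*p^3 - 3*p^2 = (p)*(p^3 - 2*p^2 - 3*p) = p^2*(p^2 - 2*p - 3) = p^2*(p - 3)*(p + 1)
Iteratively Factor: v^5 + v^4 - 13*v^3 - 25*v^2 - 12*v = (v - 4)*(v^4 + 5*v^3 + 7*v^2 + 3*v) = (v - 4)*(v + 1)*(v^3 + 4*v^2 + 3*v) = (v - 4)*(v + 1)*(v + 3)*(v^2 + v) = (v - 4)*(v + 1)^2*(v + 3)*(v)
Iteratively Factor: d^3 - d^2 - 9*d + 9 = (d - 3)*(d^2 + 2*d - 3) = (d - 3)*(d - 1)*(d + 3)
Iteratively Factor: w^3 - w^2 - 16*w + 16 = (w - 4)*(w^2 + 3*w - 4) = (w - 4)*(w - 1)*(w + 4)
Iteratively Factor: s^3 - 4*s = (s - 2)*(s^2 + 2*s) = s*(s - 2)*(s + 2)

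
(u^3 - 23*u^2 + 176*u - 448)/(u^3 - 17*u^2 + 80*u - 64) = (u - 7)/(u - 1)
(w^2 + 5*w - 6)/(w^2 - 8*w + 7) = (w + 6)/(w - 7)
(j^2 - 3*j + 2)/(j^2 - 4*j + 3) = (j - 2)/(j - 3)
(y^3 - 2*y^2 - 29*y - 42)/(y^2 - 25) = (y^3 - 2*y^2 - 29*y - 42)/(y^2 - 25)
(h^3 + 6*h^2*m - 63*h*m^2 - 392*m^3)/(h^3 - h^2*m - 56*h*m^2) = (h + 7*m)/h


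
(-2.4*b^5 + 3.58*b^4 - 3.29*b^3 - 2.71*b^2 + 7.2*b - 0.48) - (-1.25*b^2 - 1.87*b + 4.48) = -2.4*b^5 + 3.58*b^4 - 3.29*b^3 - 1.46*b^2 + 9.07*b - 4.96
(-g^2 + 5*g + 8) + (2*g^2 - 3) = g^2 + 5*g + 5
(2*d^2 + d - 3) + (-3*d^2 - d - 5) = -d^2 - 8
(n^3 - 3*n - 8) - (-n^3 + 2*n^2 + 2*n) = 2*n^3 - 2*n^2 - 5*n - 8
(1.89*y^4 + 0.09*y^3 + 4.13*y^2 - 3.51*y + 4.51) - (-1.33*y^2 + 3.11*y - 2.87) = 1.89*y^4 + 0.09*y^3 + 5.46*y^2 - 6.62*y + 7.38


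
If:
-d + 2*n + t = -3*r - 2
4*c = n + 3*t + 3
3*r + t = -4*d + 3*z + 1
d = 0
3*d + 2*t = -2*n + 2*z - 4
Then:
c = 3*z/2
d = 0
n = -3*z/2 - 3/2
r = z/6 + 1/2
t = 5*z/2 - 1/2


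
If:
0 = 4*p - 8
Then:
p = 2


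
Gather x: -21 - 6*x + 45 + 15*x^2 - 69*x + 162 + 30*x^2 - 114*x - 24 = 45*x^2 - 189*x + 162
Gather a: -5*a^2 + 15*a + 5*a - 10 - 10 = -5*a^2 + 20*a - 20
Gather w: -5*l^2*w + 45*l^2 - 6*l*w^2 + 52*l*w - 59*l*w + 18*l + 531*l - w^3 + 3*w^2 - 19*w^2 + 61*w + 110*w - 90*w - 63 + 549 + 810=45*l^2 + 549*l - w^3 + w^2*(-6*l - 16) + w*(-5*l^2 - 7*l + 81) + 1296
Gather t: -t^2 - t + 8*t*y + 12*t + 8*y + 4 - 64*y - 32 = -t^2 + t*(8*y + 11) - 56*y - 28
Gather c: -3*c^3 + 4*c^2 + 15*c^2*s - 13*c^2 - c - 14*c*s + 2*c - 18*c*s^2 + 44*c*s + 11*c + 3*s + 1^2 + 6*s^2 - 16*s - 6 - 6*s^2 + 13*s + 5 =-3*c^3 + c^2*(15*s - 9) + c*(-18*s^2 + 30*s + 12)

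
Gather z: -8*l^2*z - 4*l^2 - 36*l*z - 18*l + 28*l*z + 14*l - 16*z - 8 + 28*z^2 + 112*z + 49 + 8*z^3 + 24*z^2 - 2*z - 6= -4*l^2 - 4*l + 8*z^3 + 52*z^2 + z*(-8*l^2 - 8*l + 94) + 35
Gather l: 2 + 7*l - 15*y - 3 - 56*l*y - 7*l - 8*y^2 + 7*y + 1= -56*l*y - 8*y^2 - 8*y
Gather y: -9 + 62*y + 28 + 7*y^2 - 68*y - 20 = 7*y^2 - 6*y - 1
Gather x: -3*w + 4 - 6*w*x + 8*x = -3*w + x*(8 - 6*w) + 4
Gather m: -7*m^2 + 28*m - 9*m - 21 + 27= -7*m^2 + 19*m + 6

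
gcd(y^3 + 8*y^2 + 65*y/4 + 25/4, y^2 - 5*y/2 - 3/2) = y + 1/2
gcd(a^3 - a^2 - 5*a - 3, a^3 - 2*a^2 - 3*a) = a^2 - 2*a - 3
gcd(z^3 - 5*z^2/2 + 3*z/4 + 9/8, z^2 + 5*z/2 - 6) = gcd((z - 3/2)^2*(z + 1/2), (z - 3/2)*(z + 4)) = z - 3/2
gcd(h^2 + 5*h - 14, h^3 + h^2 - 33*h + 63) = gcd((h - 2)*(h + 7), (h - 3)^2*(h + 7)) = h + 7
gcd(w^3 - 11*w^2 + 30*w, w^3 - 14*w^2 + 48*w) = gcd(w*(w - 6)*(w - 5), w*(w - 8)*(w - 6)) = w^2 - 6*w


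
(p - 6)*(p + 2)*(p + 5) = p^3 + p^2 - 32*p - 60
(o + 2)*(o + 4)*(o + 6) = o^3 + 12*o^2 + 44*o + 48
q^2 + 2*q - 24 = (q - 4)*(q + 6)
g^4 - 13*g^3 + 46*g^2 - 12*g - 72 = (g - 6)^2*(g - 2)*(g + 1)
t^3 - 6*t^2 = t^2*(t - 6)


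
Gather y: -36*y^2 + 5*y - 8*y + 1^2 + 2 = -36*y^2 - 3*y + 3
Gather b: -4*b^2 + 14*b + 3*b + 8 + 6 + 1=-4*b^2 + 17*b + 15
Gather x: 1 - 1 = 0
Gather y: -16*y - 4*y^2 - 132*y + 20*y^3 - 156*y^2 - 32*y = 20*y^3 - 160*y^2 - 180*y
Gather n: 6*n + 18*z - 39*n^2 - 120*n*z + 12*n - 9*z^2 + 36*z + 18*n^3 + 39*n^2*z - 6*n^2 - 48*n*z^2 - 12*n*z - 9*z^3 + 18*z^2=18*n^3 + n^2*(39*z - 45) + n*(-48*z^2 - 132*z + 18) - 9*z^3 + 9*z^2 + 54*z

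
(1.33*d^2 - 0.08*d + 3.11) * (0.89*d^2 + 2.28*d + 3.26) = 1.1837*d^4 + 2.9612*d^3 + 6.9213*d^2 + 6.83*d + 10.1386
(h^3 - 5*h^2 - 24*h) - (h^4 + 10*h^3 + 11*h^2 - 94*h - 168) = -h^4 - 9*h^3 - 16*h^2 + 70*h + 168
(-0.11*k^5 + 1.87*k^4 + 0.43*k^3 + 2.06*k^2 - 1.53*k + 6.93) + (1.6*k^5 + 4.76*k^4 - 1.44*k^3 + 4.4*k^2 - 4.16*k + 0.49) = 1.49*k^5 + 6.63*k^4 - 1.01*k^3 + 6.46*k^2 - 5.69*k + 7.42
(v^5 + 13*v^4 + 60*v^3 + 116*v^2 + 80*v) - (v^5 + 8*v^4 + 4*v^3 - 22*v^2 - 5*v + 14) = 5*v^4 + 56*v^3 + 138*v^2 + 85*v - 14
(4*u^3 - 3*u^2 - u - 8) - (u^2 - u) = 4*u^3 - 4*u^2 - 8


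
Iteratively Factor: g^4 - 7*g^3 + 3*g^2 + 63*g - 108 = (g + 3)*(g^3 - 10*g^2 + 33*g - 36) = (g - 4)*(g + 3)*(g^2 - 6*g + 9) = (g - 4)*(g - 3)*(g + 3)*(g - 3)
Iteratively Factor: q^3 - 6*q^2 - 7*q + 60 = (q + 3)*(q^2 - 9*q + 20) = (q - 4)*(q + 3)*(q - 5)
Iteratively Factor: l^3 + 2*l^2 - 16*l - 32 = (l + 4)*(l^2 - 2*l - 8) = (l + 2)*(l + 4)*(l - 4)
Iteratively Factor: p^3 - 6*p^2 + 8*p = (p - 4)*(p^2 - 2*p) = p*(p - 4)*(p - 2)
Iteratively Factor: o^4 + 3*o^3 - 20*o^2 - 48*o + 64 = (o + 4)*(o^3 - o^2 - 16*o + 16) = (o - 1)*(o + 4)*(o^2 - 16) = (o - 4)*(o - 1)*(o + 4)*(o + 4)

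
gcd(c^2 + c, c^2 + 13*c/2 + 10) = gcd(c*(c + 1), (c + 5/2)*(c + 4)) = 1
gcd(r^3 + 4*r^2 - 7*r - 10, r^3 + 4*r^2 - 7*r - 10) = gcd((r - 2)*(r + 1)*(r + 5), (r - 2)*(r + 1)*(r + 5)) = r^3 + 4*r^2 - 7*r - 10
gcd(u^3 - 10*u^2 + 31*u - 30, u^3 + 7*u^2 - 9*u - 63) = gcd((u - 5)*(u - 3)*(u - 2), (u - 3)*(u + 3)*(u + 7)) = u - 3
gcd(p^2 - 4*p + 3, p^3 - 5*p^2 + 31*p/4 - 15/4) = p - 1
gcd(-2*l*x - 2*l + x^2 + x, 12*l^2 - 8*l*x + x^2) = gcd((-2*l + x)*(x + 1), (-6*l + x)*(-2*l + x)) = -2*l + x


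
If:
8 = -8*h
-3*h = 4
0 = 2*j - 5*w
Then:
No Solution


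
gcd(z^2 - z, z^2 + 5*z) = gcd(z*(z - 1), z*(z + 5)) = z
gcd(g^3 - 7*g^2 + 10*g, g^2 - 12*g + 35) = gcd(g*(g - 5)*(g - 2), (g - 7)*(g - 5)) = g - 5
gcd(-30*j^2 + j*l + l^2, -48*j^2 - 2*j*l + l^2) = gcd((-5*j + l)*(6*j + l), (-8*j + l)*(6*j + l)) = 6*j + l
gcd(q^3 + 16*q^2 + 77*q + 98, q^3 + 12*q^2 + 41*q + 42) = q^2 + 9*q + 14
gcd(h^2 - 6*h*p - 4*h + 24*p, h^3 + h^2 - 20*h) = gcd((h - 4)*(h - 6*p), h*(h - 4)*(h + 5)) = h - 4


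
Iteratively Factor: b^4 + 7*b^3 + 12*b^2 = (b)*(b^3 + 7*b^2 + 12*b) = b^2*(b^2 + 7*b + 12) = b^2*(b + 4)*(b + 3)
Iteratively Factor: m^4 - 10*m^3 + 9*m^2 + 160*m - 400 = (m - 5)*(m^3 - 5*m^2 - 16*m + 80) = (m - 5)*(m + 4)*(m^2 - 9*m + 20) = (m - 5)^2*(m + 4)*(m - 4)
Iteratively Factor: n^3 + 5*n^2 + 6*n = (n + 3)*(n^2 + 2*n) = n*(n + 3)*(n + 2)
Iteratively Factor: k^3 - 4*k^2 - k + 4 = (k - 1)*(k^2 - 3*k - 4) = (k - 1)*(k + 1)*(k - 4)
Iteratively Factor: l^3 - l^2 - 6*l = (l - 3)*(l^2 + 2*l) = (l - 3)*(l + 2)*(l)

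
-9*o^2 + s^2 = (-3*o + s)*(3*o + s)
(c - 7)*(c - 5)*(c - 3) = c^3 - 15*c^2 + 71*c - 105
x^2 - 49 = (x - 7)*(x + 7)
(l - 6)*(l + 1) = l^2 - 5*l - 6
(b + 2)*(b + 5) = b^2 + 7*b + 10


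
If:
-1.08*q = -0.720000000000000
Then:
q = 0.67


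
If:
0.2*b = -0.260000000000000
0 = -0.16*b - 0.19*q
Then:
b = -1.30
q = 1.09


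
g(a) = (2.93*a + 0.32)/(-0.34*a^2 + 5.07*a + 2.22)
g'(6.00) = 0.10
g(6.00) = 0.88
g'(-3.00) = 0.05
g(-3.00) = 0.53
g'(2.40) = 0.07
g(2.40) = 0.59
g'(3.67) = 0.07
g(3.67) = 0.68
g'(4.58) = 0.08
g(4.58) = 0.75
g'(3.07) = 0.07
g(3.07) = 0.64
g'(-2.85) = 0.05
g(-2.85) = 0.54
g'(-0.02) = 1.09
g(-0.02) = 0.12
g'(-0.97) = 0.62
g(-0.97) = 0.84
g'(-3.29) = 0.05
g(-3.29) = 0.51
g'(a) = (0.68*a - 5.07)*(2.93*a + 0.32)/(-0.34*a^2 + 5.07*a + 2.22)^2 + 2.93/(-0.34*a^2 + 5.07*a + 2.22)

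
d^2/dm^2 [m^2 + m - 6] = 2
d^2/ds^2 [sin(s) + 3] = -sin(s)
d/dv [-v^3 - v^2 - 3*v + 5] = -3*v^2 - 2*v - 3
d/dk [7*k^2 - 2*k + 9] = 14*k - 2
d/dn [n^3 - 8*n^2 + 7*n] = 3*n^2 - 16*n + 7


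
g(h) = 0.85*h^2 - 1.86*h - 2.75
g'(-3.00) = -6.96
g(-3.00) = 10.48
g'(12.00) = 18.54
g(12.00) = 97.33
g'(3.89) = 4.75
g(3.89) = 2.88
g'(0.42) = -1.15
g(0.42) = -3.38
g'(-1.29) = -4.05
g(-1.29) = 1.06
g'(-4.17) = -8.95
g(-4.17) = 19.79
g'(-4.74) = -9.92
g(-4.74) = 25.16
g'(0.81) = -0.48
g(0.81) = -3.70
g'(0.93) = -0.28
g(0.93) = -3.74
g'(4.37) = 5.57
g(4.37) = 5.35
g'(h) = 1.7*h - 1.86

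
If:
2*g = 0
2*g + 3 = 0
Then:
No Solution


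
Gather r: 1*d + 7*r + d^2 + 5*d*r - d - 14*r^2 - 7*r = d^2 + 5*d*r - 14*r^2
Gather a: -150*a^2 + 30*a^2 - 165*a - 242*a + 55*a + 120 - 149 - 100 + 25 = -120*a^2 - 352*a - 104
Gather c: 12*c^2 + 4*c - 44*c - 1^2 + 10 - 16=12*c^2 - 40*c - 7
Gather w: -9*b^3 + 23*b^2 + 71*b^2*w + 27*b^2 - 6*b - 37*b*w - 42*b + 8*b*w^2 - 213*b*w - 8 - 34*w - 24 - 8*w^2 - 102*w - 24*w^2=-9*b^3 + 50*b^2 - 48*b + w^2*(8*b - 32) + w*(71*b^2 - 250*b - 136) - 32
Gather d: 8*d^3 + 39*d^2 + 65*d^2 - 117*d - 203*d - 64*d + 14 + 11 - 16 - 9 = 8*d^3 + 104*d^2 - 384*d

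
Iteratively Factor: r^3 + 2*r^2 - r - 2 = (r + 2)*(r^2 - 1) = (r - 1)*(r + 2)*(r + 1)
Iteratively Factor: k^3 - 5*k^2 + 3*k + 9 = (k - 3)*(k^2 - 2*k - 3) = (k - 3)^2*(k + 1)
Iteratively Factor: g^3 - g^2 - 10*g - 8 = (g + 1)*(g^2 - 2*g - 8) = (g + 1)*(g + 2)*(g - 4)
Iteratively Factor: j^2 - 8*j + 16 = (j - 4)*(j - 4)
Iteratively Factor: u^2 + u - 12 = (u - 3)*(u + 4)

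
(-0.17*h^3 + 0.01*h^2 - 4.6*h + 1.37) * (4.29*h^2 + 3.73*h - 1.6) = -0.7293*h^5 - 0.5912*h^4 - 19.4247*h^3 - 11.2967*h^2 + 12.4701*h - 2.192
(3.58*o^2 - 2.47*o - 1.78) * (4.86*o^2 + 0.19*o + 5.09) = 17.3988*o^4 - 11.324*o^3 + 9.1021*o^2 - 12.9105*o - 9.0602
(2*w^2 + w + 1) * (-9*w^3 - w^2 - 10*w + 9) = -18*w^5 - 11*w^4 - 30*w^3 + 7*w^2 - w + 9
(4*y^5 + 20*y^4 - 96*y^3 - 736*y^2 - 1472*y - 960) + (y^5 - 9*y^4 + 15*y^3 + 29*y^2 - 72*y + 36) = 5*y^5 + 11*y^4 - 81*y^3 - 707*y^2 - 1544*y - 924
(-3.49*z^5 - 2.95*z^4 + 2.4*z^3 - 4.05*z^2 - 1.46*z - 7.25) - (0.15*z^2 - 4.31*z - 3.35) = -3.49*z^5 - 2.95*z^4 + 2.4*z^3 - 4.2*z^2 + 2.85*z - 3.9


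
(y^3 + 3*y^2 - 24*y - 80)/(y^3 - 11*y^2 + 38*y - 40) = (y^2 + 8*y + 16)/(y^2 - 6*y + 8)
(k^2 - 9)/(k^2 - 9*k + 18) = (k + 3)/(k - 6)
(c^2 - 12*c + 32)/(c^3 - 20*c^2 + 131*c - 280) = (c - 4)/(c^2 - 12*c + 35)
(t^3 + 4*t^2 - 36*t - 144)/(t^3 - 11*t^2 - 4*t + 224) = (t^2 - 36)/(t^2 - 15*t + 56)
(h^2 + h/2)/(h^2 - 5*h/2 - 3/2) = h/(h - 3)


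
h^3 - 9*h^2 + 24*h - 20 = (h - 5)*(h - 2)^2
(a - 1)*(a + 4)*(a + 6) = a^3 + 9*a^2 + 14*a - 24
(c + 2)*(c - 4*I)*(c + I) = c^3 + 2*c^2 - 3*I*c^2 + 4*c - 6*I*c + 8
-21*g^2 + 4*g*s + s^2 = (-3*g + s)*(7*g + s)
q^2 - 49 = (q - 7)*(q + 7)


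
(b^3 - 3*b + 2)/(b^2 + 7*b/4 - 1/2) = 4*(b^2 - 2*b + 1)/(4*b - 1)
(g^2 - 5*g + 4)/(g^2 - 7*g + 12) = (g - 1)/(g - 3)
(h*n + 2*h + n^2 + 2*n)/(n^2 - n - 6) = (h + n)/(n - 3)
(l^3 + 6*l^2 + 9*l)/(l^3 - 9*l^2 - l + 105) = l*(l + 3)/(l^2 - 12*l + 35)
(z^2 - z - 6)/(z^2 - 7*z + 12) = (z + 2)/(z - 4)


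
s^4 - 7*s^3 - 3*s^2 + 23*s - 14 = (s - 7)*(s - 1)^2*(s + 2)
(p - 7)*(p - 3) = p^2 - 10*p + 21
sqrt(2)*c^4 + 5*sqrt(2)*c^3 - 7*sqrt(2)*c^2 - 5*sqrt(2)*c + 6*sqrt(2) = (c - 1)^2*(c + 6)*(sqrt(2)*c + sqrt(2))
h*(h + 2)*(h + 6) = h^3 + 8*h^2 + 12*h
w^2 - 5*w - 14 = (w - 7)*(w + 2)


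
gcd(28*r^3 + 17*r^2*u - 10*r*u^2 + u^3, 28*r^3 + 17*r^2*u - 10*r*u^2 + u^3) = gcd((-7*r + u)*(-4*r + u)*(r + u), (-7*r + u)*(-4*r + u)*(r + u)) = 28*r^3 + 17*r^2*u - 10*r*u^2 + u^3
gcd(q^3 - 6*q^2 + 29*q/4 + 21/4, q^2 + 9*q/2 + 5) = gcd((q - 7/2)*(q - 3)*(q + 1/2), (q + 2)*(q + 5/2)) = 1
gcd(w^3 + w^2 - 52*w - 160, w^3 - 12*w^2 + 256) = w^2 - 4*w - 32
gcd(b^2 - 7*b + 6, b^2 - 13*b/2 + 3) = b - 6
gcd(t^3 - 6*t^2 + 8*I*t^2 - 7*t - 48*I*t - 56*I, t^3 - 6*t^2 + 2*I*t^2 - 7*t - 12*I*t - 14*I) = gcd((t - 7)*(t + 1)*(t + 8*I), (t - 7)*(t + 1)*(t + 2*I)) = t^2 - 6*t - 7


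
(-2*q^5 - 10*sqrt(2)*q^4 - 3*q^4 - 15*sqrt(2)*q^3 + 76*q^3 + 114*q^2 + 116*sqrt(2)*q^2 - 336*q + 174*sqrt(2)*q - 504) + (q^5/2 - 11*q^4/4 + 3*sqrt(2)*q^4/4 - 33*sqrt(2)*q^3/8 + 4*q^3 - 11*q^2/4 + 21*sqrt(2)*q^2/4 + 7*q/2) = -3*q^5/2 - 37*sqrt(2)*q^4/4 - 23*q^4/4 - 153*sqrt(2)*q^3/8 + 80*q^3 + 445*q^2/4 + 485*sqrt(2)*q^2/4 - 665*q/2 + 174*sqrt(2)*q - 504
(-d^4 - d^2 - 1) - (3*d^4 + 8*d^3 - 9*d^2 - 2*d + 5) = -4*d^4 - 8*d^3 + 8*d^2 + 2*d - 6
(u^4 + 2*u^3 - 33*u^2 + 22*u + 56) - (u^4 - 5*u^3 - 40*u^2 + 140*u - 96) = 7*u^3 + 7*u^2 - 118*u + 152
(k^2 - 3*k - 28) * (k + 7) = k^3 + 4*k^2 - 49*k - 196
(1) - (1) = 0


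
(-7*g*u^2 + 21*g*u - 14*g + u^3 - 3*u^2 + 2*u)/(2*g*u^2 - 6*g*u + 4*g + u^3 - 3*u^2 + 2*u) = (-7*g + u)/(2*g + u)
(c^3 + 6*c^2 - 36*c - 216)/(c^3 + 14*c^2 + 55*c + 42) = (c^2 - 36)/(c^2 + 8*c + 7)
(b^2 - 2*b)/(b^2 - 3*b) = (b - 2)/(b - 3)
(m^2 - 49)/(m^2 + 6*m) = (m^2 - 49)/(m*(m + 6))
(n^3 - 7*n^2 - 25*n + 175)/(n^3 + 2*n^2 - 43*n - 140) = (n - 5)/(n + 4)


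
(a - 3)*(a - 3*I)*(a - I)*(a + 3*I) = a^4 - 3*a^3 - I*a^3 + 9*a^2 + 3*I*a^2 - 27*a - 9*I*a + 27*I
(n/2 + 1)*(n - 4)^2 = n^3/2 - 3*n^2 + 16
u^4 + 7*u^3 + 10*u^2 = u^2*(u + 2)*(u + 5)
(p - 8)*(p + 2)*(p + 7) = p^3 + p^2 - 58*p - 112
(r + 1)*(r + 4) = r^2 + 5*r + 4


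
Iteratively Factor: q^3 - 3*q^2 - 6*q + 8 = (q + 2)*(q^2 - 5*q + 4) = (q - 4)*(q + 2)*(q - 1)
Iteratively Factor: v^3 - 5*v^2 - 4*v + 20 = (v - 5)*(v^2 - 4) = (v - 5)*(v + 2)*(v - 2)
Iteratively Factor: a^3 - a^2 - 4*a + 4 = (a + 2)*(a^2 - 3*a + 2) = (a - 2)*(a + 2)*(a - 1)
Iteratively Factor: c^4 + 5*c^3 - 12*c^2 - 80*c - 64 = (c + 4)*(c^3 + c^2 - 16*c - 16) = (c + 1)*(c + 4)*(c^2 - 16) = (c + 1)*(c + 4)^2*(c - 4)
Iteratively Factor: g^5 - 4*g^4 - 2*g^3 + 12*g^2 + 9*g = (g - 3)*(g^4 - g^3 - 5*g^2 - 3*g) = (g - 3)*(g + 1)*(g^3 - 2*g^2 - 3*g) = (g - 3)*(g + 1)^2*(g^2 - 3*g) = (g - 3)^2*(g + 1)^2*(g)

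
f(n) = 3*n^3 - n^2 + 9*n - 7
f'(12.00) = 1281.00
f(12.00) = 5141.00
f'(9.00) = 720.00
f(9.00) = 2180.00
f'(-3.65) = 136.20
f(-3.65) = -199.05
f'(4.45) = 178.32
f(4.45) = 277.61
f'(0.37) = 9.49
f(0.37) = -3.65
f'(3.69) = 124.16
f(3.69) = 163.32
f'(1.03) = 16.49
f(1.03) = 4.49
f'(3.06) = 87.15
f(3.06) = 97.13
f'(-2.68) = 79.00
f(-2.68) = -96.05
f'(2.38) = 55.22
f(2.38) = 49.20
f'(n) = 9*n^2 - 2*n + 9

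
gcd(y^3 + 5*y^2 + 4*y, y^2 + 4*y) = y^2 + 4*y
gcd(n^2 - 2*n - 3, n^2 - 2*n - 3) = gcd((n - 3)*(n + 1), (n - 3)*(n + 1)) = n^2 - 2*n - 3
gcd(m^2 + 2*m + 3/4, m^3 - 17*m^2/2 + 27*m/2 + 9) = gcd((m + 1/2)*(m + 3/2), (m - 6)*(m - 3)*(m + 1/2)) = m + 1/2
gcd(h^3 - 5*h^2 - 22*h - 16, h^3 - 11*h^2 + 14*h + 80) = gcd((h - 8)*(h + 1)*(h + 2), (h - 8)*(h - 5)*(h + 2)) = h^2 - 6*h - 16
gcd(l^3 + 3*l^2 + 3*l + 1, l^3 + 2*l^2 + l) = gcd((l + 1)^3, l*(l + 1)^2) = l^2 + 2*l + 1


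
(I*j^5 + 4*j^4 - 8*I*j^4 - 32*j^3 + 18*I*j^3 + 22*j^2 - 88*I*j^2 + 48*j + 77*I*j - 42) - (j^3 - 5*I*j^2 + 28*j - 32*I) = I*j^5 + 4*j^4 - 8*I*j^4 - 33*j^3 + 18*I*j^3 + 22*j^2 - 83*I*j^2 + 20*j + 77*I*j - 42 + 32*I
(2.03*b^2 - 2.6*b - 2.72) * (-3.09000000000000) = -6.2727*b^2 + 8.034*b + 8.4048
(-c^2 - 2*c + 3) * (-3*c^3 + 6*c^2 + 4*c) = 3*c^5 - 25*c^3 + 10*c^2 + 12*c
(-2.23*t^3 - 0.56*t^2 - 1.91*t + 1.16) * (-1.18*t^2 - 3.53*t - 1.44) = 2.6314*t^5 + 8.5327*t^4 + 7.4418*t^3 + 6.1799*t^2 - 1.3444*t - 1.6704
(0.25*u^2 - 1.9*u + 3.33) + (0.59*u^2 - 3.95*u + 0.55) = 0.84*u^2 - 5.85*u + 3.88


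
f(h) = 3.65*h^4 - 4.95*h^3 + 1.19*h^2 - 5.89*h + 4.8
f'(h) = 14.6*h^3 - 14.85*h^2 + 2.38*h - 5.89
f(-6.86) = 9782.52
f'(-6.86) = -5434.35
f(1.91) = 11.98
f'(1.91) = 46.21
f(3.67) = 416.68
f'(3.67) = 524.52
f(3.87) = 531.65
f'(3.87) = 627.14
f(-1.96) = 112.05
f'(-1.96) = -177.53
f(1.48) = 0.15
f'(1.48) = 12.44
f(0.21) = 3.58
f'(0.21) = -5.91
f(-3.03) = 478.93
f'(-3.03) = -555.58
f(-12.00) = 84486.84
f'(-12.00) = -27401.65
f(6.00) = 3673.50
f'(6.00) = 2627.39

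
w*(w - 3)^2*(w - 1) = w^4 - 7*w^3 + 15*w^2 - 9*w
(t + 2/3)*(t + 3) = t^2 + 11*t/3 + 2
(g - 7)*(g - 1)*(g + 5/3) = g^3 - 19*g^2/3 - 19*g/3 + 35/3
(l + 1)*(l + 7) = l^2 + 8*l + 7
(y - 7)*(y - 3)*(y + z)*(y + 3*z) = y^4 + 4*y^3*z - 10*y^3 + 3*y^2*z^2 - 40*y^2*z + 21*y^2 - 30*y*z^2 + 84*y*z + 63*z^2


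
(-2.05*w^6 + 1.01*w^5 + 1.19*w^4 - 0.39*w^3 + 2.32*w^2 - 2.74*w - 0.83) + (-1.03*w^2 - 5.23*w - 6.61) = -2.05*w^6 + 1.01*w^5 + 1.19*w^4 - 0.39*w^3 + 1.29*w^2 - 7.97*w - 7.44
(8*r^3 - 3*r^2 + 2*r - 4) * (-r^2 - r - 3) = -8*r^5 - 5*r^4 - 23*r^3 + 11*r^2 - 2*r + 12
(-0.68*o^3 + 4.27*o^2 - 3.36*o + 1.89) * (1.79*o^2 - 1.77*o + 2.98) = -1.2172*o^5 + 8.8469*o^4 - 15.5987*o^3 + 22.0549*o^2 - 13.3581*o + 5.6322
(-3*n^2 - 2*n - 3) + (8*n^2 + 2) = 5*n^2 - 2*n - 1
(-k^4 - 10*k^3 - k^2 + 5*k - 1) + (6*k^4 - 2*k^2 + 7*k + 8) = 5*k^4 - 10*k^3 - 3*k^2 + 12*k + 7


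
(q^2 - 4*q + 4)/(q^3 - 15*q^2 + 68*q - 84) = (q - 2)/(q^2 - 13*q + 42)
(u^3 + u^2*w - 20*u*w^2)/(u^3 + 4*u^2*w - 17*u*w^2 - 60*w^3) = u/(u + 3*w)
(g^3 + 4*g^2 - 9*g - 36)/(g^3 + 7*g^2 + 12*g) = (g - 3)/g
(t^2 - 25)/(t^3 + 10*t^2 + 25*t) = (t - 5)/(t*(t + 5))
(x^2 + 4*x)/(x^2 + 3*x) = (x + 4)/(x + 3)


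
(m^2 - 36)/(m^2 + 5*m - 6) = (m - 6)/(m - 1)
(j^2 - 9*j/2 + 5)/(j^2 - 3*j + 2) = (j - 5/2)/(j - 1)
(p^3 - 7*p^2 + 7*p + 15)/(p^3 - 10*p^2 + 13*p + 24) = (p - 5)/(p - 8)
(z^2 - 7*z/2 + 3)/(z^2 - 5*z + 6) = (z - 3/2)/(z - 3)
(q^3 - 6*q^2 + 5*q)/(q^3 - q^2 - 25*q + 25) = q/(q + 5)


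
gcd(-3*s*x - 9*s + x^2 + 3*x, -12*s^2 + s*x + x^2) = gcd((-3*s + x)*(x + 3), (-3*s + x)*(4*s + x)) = -3*s + x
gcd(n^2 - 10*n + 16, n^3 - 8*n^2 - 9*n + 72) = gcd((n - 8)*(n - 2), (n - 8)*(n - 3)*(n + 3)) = n - 8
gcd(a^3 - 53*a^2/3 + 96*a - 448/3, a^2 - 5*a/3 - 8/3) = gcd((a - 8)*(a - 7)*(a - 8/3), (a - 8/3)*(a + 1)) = a - 8/3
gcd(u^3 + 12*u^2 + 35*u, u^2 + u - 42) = u + 7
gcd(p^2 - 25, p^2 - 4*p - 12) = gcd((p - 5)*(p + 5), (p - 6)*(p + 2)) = 1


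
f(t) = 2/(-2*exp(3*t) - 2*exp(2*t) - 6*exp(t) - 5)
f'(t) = 2*(6*exp(3*t) + 4*exp(2*t) + 6*exp(t))/(-2*exp(3*t) - 2*exp(2*t) - 6*exp(t) - 5)^2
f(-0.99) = -0.26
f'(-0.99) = 0.11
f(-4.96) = -0.40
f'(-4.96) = 0.00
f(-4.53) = -0.39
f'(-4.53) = 0.01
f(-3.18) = -0.38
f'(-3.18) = 0.02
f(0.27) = -0.10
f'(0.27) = 0.13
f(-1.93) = -0.34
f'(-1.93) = 0.06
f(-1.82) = -0.33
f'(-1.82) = 0.06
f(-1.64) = -0.32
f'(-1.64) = 0.07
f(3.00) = 0.00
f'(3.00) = 0.00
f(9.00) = 0.00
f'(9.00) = 0.00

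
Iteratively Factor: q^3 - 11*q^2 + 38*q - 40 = (q - 5)*(q^2 - 6*q + 8) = (q - 5)*(q - 2)*(q - 4)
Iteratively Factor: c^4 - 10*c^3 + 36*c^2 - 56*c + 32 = (c - 2)*(c^3 - 8*c^2 + 20*c - 16) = (c - 2)^2*(c^2 - 6*c + 8) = (c - 2)^3*(c - 4)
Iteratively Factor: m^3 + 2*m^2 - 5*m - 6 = (m - 2)*(m^2 + 4*m + 3) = (m - 2)*(m + 1)*(m + 3)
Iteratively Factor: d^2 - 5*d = (d)*(d - 5)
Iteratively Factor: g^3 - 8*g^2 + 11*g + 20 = (g - 5)*(g^2 - 3*g - 4) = (g - 5)*(g + 1)*(g - 4)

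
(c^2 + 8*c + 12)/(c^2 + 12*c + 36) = (c + 2)/(c + 6)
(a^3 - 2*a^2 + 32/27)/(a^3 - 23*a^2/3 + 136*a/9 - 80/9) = (a + 2/3)/(a - 5)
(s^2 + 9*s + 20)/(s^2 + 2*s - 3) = (s^2 + 9*s + 20)/(s^2 + 2*s - 3)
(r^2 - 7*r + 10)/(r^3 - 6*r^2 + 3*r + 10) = 1/(r + 1)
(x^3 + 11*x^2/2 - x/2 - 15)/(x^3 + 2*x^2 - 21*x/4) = 2*(x^2 + 7*x + 10)/(x*(2*x + 7))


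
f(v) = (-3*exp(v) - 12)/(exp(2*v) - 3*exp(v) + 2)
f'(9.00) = 0.00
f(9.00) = 0.00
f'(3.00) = 0.28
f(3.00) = -0.21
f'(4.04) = 0.07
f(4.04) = -0.06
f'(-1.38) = -5.26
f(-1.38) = -9.75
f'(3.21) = 0.20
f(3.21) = -0.16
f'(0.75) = 2758.24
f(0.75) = -140.42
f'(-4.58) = -0.11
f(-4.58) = -6.11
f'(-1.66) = -3.30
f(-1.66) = -8.58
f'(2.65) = 0.50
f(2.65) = -0.34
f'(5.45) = 0.01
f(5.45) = -0.01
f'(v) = (-3*exp(v) - 12)*(-2*exp(2*v) + 3*exp(v))/(exp(2*v) - 3*exp(v) + 2)^2 - 3*exp(v)/(exp(2*v) - 3*exp(v) + 2) = 3*((exp(v) + 4)*(2*exp(v) - 3) - exp(2*v) + 3*exp(v) - 2)*exp(v)/(exp(2*v) - 3*exp(v) + 2)^2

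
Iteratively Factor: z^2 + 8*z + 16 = (z + 4)*(z + 4)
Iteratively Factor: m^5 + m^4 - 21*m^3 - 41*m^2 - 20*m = (m + 1)*(m^4 - 21*m^2 - 20*m) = (m + 1)^2*(m^3 - m^2 - 20*m) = m*(m + 1)^2*(m^2 - m - 20) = m*(m - 5)*(m + 1)^2*(m + 4)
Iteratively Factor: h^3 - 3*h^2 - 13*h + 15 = (h - 5)*(h^2 + 2*h - 3) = (h - 5)*(h - 1)*(h + 3)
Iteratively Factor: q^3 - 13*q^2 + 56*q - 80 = (q - 4)*(q^2 - 9*q + 20) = (q - 5)*(q - 4)*(q - 4)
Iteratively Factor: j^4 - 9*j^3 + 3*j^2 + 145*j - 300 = (j - 5)*(j^3 - 4*j^2 - 17*j + 60) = (j - 5)^2*(j^2 + j - 12) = (j - 5)^2*(j - 3)*(j + 4)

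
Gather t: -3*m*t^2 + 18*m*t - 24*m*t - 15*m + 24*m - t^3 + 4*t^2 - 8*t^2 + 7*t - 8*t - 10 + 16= 9*m - t^3 + t^2*(-3*m - 4) + t*(-6*m - 1) + 6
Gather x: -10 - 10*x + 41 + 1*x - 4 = 27 - 9*x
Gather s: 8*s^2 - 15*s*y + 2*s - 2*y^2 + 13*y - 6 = 8*s^2 + s*(2 - 15*y) - 2*y^2 + 13*y - 6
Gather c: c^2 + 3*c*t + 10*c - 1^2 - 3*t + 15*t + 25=c^2 + c*(3*t + 10) + 12*t + 24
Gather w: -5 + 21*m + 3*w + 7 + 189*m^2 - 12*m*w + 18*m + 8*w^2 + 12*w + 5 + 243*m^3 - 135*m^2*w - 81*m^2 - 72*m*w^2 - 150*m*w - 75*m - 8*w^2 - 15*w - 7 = 243*m^3 + 108*m^2 - 72*m*w^2 - 36*m + w*(-135*m^2 - 162*m)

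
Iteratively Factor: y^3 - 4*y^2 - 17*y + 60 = (y - 3)*(y^2 - y - 20) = (y - 3)*(y + 4)*(y - 5)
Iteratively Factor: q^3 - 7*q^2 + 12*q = (q - 4)*(q^2 - 3*q) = (q - 4)*(q - 3)*(q)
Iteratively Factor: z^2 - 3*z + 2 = (z - 1)*(z - 2)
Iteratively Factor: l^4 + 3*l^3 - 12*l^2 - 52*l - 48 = (l + 2)*(l^3 + l^2 - 14*l - 24) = (l - 4)*(l + 2)*(l^2 + 5*l + 6) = (l - 4)*(l + 2)^2*(l + 3)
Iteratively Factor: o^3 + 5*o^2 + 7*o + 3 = (o + 3)*(o^2 + 2*o + 1) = (o + 1)*(o + 3)*(o + 1)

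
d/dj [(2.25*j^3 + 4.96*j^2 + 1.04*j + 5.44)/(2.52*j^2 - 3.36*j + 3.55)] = (5.67*j^4 - 15.12*j^3 + 4.6761*j^2 + 7.7984*j + 21.9704)/(6.3504*j^4 - 16.9344*j^3 + 29.1816*j^2 - 23.856*j + 12.6025)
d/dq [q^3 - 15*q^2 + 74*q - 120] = 3*q^2 - 30*q + 74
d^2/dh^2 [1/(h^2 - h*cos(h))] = (-h*(h - cos(h))*(h*cos(h) + 2*sin(h) + 2) + 2*(h*sin(h) + 2*h - cos(h))^2)/(h^3*(h - cos(h))^3)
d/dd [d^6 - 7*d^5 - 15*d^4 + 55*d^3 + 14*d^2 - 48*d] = 6*d^5 - 35*d^4 - 60*d^3 + 165*d^2 + 28*d - 48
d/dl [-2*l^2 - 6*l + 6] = -4*l - 6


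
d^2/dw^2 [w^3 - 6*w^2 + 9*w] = 6*w - 12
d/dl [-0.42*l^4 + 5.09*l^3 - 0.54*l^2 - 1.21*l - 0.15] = -1.68*l^3 + 15.27*l^2 - 1.08*l - 1.21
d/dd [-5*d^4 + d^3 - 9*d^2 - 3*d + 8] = -20*d^3 + 3*d^2 - 18*d - 3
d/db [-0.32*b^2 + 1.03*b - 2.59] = 1.03 - 0.64*b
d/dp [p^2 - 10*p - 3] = 2*p - 10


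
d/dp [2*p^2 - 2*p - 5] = 4*p - 2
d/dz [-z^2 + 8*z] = 8 - 2*z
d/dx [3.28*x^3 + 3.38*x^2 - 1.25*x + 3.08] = 9.84*x^2 + 6.76*x - 1.25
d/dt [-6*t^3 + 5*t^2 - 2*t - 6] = -18*t^2 + 10*t - 2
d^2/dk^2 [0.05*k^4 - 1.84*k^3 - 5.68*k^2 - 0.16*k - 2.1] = 0.6*k^2 - 11.04*k - 11.36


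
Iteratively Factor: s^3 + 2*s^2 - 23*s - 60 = (s - 5)*(s^2 + 7*s + 12) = (s - 5)*(s + 3)*(s + 4)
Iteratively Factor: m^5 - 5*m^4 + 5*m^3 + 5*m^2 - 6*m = (m)*(m^4 - 5*m^3 + 5*m^2 + 5*m - 6) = m*(m - 3)*(m^3 - 2*m^2 - m + 2) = m*(m - 3)*(m - 1)*(m^2 - m - 2) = m*(m - 3)*(m - 2)*(m - 1)*(m + 1)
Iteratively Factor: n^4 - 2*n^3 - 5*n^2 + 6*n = (n - 1)*(n^3 - n^2 - 6*n) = (n - 1)*(n + 2)*(n^2 - 3*n) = n*(n - 1)*(n + 2)*(n - 3)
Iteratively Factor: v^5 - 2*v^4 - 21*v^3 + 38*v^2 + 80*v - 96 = (v - 1)*(v^4 - v^3 - 22*v^2 + 16*v + 96) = (v - 1)*(v + 2)*(v^3 - 3*v^2 - 16*v + 48) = (v - 1)*(v + 2)*(v + 4)*(v^2 - 7*v + 12) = (v - 3)*(v - 1)*(v + 2)*(v + 4)*(v - 4)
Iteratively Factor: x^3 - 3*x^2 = (x - 3)*(x^2) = x*(x - 3)*(x)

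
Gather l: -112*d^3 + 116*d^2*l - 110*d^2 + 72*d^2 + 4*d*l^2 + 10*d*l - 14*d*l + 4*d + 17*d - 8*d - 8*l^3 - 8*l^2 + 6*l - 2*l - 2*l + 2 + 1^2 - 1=-112*d^3 - 38*d^2 + 13*d - 8*l^3 + l^2*(4*d - 8) + l*(116*d^2 - 4*d + 2) + 2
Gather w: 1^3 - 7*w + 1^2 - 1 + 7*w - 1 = 0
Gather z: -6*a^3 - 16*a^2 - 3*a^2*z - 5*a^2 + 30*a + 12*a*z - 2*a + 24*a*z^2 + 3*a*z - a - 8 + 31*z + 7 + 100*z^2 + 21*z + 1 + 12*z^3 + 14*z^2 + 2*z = -6*a^3 - 21*a^2 + 27*a + 12*z^3 + z^2*(24*a + 114) + z*(-3*a^2 + 15*a + 54)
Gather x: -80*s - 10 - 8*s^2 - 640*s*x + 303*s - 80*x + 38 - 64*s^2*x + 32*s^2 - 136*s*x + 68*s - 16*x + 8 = 24*s^2 + 291*s + x*(-64*s^2 - 776*s - 96) + 36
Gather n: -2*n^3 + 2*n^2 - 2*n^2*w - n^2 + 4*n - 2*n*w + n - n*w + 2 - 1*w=-2*n^3 + n^2*(1 - 2*w) + n*(5 - 3*w) - w + 2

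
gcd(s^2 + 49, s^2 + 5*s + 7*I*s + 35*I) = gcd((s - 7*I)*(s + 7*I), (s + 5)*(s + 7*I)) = s + 7*I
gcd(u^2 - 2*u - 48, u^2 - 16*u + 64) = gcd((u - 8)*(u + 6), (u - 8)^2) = u - 8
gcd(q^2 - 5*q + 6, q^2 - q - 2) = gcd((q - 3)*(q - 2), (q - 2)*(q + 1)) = q - 2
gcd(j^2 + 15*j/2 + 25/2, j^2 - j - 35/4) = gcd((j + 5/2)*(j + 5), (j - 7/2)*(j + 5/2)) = j + 5/2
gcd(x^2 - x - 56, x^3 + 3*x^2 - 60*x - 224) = x^2 - x - 56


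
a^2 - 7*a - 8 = (a - 8)*(a + 1)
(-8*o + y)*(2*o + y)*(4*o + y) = -64*o^3 - 40*o^2*y - 2*o*y^2 + y^3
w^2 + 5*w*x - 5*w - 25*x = (w - 5)*(w + 5*x)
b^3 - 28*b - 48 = (b - 6)*(b + 2)*(b + 4)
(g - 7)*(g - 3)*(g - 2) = g^3 - 12*g^2 + 41*g - 42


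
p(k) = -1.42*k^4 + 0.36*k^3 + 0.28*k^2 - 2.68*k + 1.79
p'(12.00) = -9655.48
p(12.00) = -28813.09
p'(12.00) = -9655.48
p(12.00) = -28813.09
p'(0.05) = -2.65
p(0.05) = 1.66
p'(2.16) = -53.67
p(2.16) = -29.97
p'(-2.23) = 64.43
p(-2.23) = -29.95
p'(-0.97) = 2.98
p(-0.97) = 3.07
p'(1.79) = -30.79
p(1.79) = -14.62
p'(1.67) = -25.19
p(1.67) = -11.27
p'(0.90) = -5.44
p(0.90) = -1.06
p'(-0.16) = -2.72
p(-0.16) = 2.22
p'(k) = -5.68*k^3 + 1.08*k^2 + 0.56*k - 2.68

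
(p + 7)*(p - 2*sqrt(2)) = p^2 - 2*sqrt(2)*p + 7*p - 14*sqrt(2)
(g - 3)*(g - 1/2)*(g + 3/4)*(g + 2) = g^4 - 3*g^3/4 - 53*g^2/8 - 9*g/8 + 9/4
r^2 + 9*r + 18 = (r + 3)*(r + 6)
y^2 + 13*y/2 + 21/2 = (y + 3)*(y + 7/2)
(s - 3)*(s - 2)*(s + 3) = s^3 - 2*s^2 - 9*s + 18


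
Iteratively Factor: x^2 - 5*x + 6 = (x - 3)*(x - 2)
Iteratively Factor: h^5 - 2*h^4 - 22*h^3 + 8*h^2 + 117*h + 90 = (h + 3)*(h^4 - 5*h^3 - 7*h^2 + 29*h + 30) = (h - 3)*(h + 3)*(h^3 - 2*h^2 - 13*h - 10) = (h - 3)*(h + 2)*(h + 3)*(h^2 - 4*h - 5) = (h - 5)*(h - 3)*(h + 2)*(h + 3)*(h + 1)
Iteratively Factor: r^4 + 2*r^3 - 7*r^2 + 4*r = (r + 4)*(r^3 - 2*r^2 + r) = (r - 1)*(r + 4)*(r^2 - r) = r*(r - 1)*(r + 4)*(r - 1)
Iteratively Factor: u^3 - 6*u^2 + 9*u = (u - 3)*(u^2 - 3*u) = (u - 3)^2*(u)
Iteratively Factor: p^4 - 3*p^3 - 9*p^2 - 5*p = (p)*(p^3 - 3*p^2 - 9*p - 5) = p*(p + 1)*(p^2 - 4*p - 5) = p*(p - 5)*(p + 1)*(p + 1)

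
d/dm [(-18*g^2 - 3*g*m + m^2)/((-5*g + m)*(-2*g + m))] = 4*g*(-39*g^2 + 14*g*m - m^2)/(100*g^4 - 140*g^3*m + 69*g^2*m^2 - 14*g*m^3 + m^4)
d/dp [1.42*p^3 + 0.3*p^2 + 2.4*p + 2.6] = 4.26*p^2 + 0.6*p + 2.4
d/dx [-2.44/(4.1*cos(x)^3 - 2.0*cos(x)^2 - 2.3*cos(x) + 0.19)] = (-30.012*cos(x)^2 + 9.76*cos(x) + 5.612)*sin(x)/(4.1*cos(x)^3 - 2.0*cos(x)^2 - 2.3*cos(x) + 0.19)^2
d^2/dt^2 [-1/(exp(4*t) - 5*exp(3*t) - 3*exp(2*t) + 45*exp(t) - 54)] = (2*(4*exp(3*t) - 15*exp(2*t) - 6*exp(t) + 45)^2*exp(t) + (16*exp(3*t) - 45*exp(2*t) - 12*exp(t) + 45)*(-exp(4*t) + 5*exp(3*t) + 3*exp(2*t) - 45*exp(t) + 54))*exp(t)/(-exp(4*t) + 5*exp(3*t) + 3*exp(2*t) - 45*exp(t) + 54)^3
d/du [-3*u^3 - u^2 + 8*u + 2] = -9*u^2 - 2*u + 8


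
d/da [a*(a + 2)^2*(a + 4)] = 4*a^3 + 24*a^2 + 40*a + 16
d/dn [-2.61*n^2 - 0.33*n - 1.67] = -5.22*n - 0.33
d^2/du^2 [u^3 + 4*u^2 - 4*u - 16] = 6*u + 8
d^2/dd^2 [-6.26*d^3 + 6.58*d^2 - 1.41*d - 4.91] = 13.16 - 37.56*d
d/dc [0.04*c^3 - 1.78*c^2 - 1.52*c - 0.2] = 0.12*c^2 - 3.56*c - 1.52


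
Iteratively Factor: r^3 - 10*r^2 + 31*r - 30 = (r - 5)*(r^2 - 5*r + 6) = (r - 5)*(r - 3)*(r - 2)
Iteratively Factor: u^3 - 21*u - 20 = (u + 1)*(u^2 - u - 20) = (u - 5)*(u + 1)*(u + 4)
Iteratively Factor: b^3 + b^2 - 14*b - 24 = (b + 3)*(b^2 - 2*b - 8) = (b - 4)*(b + 3)*(b + 2)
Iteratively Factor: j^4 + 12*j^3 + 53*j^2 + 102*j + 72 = (j + 3)*(j^3 + 9*j^2 + 26*j + 24) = (j + 3)^2*(j^2 + 6*j + 8) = (j + 2)*(j + 3)^2*(j + 4)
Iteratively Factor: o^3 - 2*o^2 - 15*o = (o + 3)*(o^2 - 5*o) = (o - 5)*(o + 3)*(o)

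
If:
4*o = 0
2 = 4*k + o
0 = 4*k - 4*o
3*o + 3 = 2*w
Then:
No Solution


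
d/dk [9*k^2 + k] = 18*k + 1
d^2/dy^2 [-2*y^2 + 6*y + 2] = -4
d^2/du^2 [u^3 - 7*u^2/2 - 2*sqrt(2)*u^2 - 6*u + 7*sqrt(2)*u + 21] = 6*u - 7 - 4*sqrt(2)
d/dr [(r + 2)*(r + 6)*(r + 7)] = 3*r^2 + 30*r + 68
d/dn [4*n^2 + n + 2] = 8*n + 1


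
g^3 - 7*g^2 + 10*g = g*(g - 5)*(g - 2)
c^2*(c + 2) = c^3 + 2*c^2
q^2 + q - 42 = (q - 6)*(q + 7)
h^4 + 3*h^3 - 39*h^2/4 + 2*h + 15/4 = (h - 3/2)*(h - 1)*(h + 1/2)*(h + 5)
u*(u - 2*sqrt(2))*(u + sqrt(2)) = u^3 - sqrt(2)*u^2 - 4*u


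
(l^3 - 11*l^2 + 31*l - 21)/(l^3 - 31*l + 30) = (l^2 - 10*l + 21)/(l^2 + l - 30)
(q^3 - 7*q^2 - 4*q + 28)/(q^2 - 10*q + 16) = (q^2 - 5*q - 14)/(q - 8)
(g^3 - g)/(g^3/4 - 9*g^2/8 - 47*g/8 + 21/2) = 8*g*(g^2 - 1)/(2*g^3 - 9*g^2 - 47*g + 84)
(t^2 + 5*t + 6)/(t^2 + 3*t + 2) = (t + 3)/(t + 1)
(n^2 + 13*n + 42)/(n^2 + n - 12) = (n^2 + 13*n + 42)/(n^2 + n - 12)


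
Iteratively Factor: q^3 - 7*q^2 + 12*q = (q - 3)*(q^2 - 4*q) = (q - 4)*(q - 3)*(q)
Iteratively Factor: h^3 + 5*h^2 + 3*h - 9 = (h + 3)*(h^2 + 2*h - 3) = (h - 1)*(h + 3)*(h + 3)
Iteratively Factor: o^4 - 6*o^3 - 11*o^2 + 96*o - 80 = (o - 4)*(o^3 - 2*o^2 - 19*o + 20) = (o - 4)*(o - 1)*(o^2 - o - 20) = (o - 5)*(o - 4)*(o - 1)*(o + 4)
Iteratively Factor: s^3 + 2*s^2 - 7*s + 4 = (s - 1)*(s^2 + 3*s - 4) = (s - 1)^2*(s + 4)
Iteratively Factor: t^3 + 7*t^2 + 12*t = (t + 3)*(t^2 + 4*t) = (t + 3)*(t + 4)*(t)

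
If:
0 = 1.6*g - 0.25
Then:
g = 0.16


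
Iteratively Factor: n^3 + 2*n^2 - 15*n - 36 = (n + 3)*(n^2 - n - 12) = (n - 4)*(n + 3)*(n + 3)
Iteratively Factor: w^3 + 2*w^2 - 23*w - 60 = (w + 4)*(w^2 - 2*w - 15) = (w + 3)*(w + 4)*(w - 5)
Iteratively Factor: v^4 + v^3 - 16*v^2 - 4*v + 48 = (v + 2)*(v^3 - v^2 - 14*v + 24) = (v - 2)*(v + 2)*(v^2 + v - 12) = (v - 3)*(v - 2)*(v + 2)*(v + 4)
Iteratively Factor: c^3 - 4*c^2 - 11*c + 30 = (c + 3)*(c^2 - 7*c + 10) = (c - 5)*(c + 3)*(c - 2)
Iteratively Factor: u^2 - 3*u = (u - 3)*(u)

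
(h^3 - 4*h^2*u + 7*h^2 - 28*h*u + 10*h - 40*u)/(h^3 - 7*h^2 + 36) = (h^2 - 4*h*u + 5*h - 20*u)/(h^2 - 9*h + 18)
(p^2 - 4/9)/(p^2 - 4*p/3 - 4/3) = (p - 2/3)/(p - 2)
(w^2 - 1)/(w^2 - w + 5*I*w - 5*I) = (w + 1)/(w + 5*I)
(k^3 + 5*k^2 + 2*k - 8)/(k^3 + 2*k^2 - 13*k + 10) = (k^2 + 6*k + 8)/(k^2 + 3*k - 10)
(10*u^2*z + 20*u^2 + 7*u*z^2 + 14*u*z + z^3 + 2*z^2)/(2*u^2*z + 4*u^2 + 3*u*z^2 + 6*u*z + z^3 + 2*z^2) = (5*u + z)/(u + z)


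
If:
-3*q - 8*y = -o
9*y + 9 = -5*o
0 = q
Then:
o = -72/49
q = 0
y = -9/49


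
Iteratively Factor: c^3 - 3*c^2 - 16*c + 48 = (c - 3)*(c^2 - 16) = (c - 3)*(c + 4)*(c - 4)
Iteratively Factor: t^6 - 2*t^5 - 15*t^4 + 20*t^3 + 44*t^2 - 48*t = (t - 4)*(t^5 + 2*t^4 - 7*t^3 - 8*t^2 + 12*t) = (t - 4)*(t - 1)*(t^4 + 3*t^3 - 4*t^2 - 12*t) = (t - 4)*(t - 1)*(t + 2)*(t^3 + t^2 - 6*t) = t*(t - 4)*(t - 1)*(t + 2)*(t^2 + t - 6) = t*(t - 4)*(t - 1)*(t + 2)*(t + 3)*(t - 2)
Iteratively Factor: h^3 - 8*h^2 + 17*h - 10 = (h - 1)*(h^2 - 7*h + 10) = (h - 5)*(h - 1)*(h - 2)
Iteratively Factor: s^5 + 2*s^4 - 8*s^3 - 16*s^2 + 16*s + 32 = (s - 2)*(s^4 + 4*s^3 - 16*s - 16) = (s - 2)*(s + 2)*(s^3 + 2*s^2 - 4*s - 8) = (s - 2)*(s + 2)^2*(s^2 - 4) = (s - 2)*(s + 2)^3*(s - 2)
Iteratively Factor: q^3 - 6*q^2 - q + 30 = (q - 3)*(q^2 - 3*q - 10) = (q - 5)*(q - 3)*(q + 2)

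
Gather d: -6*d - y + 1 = -6*d - y + 1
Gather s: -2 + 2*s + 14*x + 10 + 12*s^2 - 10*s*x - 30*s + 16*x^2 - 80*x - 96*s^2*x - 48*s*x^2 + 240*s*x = s^2*(12 - 96*x) + s*(-48*x^2 + 230*x - 28) + 16*x^2 - 66*x + 8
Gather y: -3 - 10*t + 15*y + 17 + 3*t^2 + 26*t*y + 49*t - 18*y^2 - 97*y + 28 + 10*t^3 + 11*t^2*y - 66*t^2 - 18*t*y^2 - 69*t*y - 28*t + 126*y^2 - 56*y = 10*t^3 - 63*t^2 + 11*t + y^2*(108 - 18*t) + y*(11*t^2 - 43*t - 138) + 42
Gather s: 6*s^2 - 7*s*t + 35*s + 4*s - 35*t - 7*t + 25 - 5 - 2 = 6*s^2 + s*(39 - 7*t) - 42*t + 18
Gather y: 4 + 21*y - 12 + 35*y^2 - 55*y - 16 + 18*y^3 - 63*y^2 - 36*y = 18*y^3 - 28*y^2 - 70*y - 24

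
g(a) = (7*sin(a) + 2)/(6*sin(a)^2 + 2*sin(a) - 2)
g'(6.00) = -3.20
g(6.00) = -0.02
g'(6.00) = -3.20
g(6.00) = -0.02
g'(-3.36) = 14.88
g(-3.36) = -2.74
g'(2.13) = 2.26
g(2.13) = 1.98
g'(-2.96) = 3.15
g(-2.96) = -0.34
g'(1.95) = 1.12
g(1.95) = 1.69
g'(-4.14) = 2.39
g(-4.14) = 2.01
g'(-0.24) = -3.12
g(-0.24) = -0.16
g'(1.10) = -1.60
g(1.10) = 1.81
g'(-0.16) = -3.21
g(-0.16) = -0.41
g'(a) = (-12*sin(a)*cos(a) - 2*cos(a))*(7*sin(a) + 2)/(6*sin(a)^2 + 2*sin(a) - 2)^2 + 7*cos(a)/(6*sin(a)^2 + 2*sin(a) - 2)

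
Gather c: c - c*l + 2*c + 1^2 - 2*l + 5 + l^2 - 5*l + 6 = c*(3 - l) + l^2 - 7*l + 12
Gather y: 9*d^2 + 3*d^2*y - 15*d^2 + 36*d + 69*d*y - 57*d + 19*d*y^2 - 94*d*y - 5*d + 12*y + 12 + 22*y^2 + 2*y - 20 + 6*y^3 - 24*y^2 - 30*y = -6*d^2 - 26*d + 6*y^3 + y^2*(19*d - 2) + y*(3*d^2 - 25*d - 16) - 8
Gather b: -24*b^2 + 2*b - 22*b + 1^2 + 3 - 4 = -24*b^2 - 20*b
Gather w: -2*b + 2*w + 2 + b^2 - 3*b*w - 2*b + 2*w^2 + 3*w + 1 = b^2 - 4*b + 2*w^2 + w*(5 - 3*b) + 3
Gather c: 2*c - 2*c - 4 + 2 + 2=0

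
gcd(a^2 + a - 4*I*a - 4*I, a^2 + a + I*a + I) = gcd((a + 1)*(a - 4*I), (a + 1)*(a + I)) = a + 1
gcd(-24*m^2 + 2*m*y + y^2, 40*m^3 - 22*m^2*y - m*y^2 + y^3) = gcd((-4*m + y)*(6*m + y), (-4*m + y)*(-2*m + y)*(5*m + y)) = -4*m + y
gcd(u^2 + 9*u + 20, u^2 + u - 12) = u + 4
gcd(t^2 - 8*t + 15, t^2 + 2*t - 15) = t - 3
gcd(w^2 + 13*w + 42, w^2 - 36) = w + 6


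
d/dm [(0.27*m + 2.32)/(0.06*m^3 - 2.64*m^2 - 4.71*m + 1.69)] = (-0.0324*m^3 + 0.2952*m^2 + 12.2496*m + 11.3835)/(0.0036*m^6 - 0.3168*m^5 + 6.4044*m^4 + 25.0716*m^3 + 13.2609*m^2 - 15.9198*m + 2.8561)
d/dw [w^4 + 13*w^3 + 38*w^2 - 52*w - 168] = 4*w^3 + 39*w^2 + 76*w - 52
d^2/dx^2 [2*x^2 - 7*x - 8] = 4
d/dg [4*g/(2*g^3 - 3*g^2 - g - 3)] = 4*(-4*g^3 + 3*g^2 - 3)/(4*g^6 - 12*g^5 + 5*g^4 - 6*g^3 + 19*g^2 + 6*g + 9)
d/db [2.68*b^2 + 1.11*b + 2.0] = 5.36*b + 1.11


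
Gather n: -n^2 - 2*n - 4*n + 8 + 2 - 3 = -n^2 - 6*n + 7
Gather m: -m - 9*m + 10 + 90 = 100 - 10*m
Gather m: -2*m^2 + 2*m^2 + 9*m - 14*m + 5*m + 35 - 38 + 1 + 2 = 0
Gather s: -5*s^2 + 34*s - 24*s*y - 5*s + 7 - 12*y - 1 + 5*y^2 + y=-5*s^2 + s*(29 - 24*y) + 5*y^2 - 11*y + 6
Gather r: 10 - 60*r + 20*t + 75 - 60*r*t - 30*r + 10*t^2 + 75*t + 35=r*(-60*t - 90) + 10*t^2 + 95*t + 120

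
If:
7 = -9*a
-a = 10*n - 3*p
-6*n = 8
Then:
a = -7/9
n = -4/3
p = -127/27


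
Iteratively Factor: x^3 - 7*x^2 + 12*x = (x)*(x^2 - 7*x + 12) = x*(x - 3)*(x - 4)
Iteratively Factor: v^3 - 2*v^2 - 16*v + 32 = (v - 4)*(v^2 + 2*v - 8) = (v - 4)*(v - 2)*(v + 4)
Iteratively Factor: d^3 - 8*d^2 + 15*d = (d)*(d^2 - 8*d + 15) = d*(d - 3)*(d - 5)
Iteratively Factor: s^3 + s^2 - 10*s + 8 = (s - 1)*(s^2 + 2*s - 8) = (s - 1)*(s + 4)*(s - 2)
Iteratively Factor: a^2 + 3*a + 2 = (a + 2)*(a + 1)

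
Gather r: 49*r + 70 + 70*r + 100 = 119*r + 170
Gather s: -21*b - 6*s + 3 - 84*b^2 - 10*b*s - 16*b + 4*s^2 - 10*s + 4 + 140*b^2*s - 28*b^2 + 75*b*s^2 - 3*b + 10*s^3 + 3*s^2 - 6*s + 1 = -112*b^2 - 40*b + 10*s^3 + s^2*(75*b + 7) + s*(140*b^2 - 10*b - 22) + 8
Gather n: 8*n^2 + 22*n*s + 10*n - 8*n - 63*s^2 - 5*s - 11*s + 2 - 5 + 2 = 8*n^2 + n*(22*s + 2) - 63*s^2 - 16*s - 1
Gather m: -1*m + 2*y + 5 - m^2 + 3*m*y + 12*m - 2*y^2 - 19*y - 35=-m^2 + m*(3*y + 11) - 2*y^2 - 17*y - 30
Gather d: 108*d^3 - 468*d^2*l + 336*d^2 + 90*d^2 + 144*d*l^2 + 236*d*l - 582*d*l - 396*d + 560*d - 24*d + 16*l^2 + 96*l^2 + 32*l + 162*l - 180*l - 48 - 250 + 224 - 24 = 108*d^3 + d^2*(426 - 468*l) + d*(144*l^2 - 346*l + 140) + 112*l^2 + 14*l - 98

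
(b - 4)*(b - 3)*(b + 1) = b^3 - 6*b^2 + 5*b + 12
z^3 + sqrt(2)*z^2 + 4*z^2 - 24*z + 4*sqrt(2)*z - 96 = (z + 4)*(z - 3*sqrt(2))*(z + 4*sqrt(2))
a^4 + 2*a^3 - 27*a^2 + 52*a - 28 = (a - 2)^2*(a - 1)*(a + 7)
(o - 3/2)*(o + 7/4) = o^2 + o/4 - 21/8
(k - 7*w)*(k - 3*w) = k^2 - 10*k*w + 21*w^2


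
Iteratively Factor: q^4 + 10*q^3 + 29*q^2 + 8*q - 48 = (q - 1)*(q^3 + 11*q^2 + 40*q + 48) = (q - 1)*(q + 3)*(q^2 + 8*q + 16) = (q - 1)*(q + 3)*(q + 4)*(q + 4)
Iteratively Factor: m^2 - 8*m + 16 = (m - 4)*(m - 4)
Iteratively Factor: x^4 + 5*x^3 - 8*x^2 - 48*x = (x - 3)*(x^3 + 8*x^2 + 16*x) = (x - 3)*(x + 4)*(x^2 + 4*x) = x*(x - 3)*(x + 4)*(x + 4)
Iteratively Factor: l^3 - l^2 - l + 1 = (l - 1)*(l^2 - 1) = (l - 1)*(l + 1)*(l - 1)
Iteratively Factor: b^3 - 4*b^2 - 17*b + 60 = (b - 3)*(b^2 - b - 20) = (b - 3)*(b + 4)*(b - 5)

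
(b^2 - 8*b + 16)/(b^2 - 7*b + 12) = (b - 4)/(b - 3)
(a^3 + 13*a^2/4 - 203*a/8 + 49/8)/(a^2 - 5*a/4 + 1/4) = (2*a^2 + 7*a - 49)/(2*(a - 1))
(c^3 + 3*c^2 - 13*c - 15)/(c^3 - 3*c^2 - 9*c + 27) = (c^2 + 6*c + 5)/(c^2 - 9)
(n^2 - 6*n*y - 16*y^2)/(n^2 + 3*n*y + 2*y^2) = (n - 8*y)/(n + y)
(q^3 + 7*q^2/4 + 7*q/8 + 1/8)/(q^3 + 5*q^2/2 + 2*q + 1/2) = (q + 1/4)/(q + 1)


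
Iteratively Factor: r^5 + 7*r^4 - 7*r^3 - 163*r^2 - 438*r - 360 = (r - 5)*(r^4 + 12*r^3 + 53*r^2 + 102*r + 72) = (r - 5)*(r + 2)*(r^3 + 10*r^2 + 33*r + 36) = (r - 5)*(r + 2)*(r + 4)*(r^2 + 6*r + 9) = (r - 5)*(r + 2)*(r + 3)*(r + 4)*(r + 3)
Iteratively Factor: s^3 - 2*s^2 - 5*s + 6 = (s - 1)*(s^2 - s - 6) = (s - 3)*(s - 1)*(s + 2)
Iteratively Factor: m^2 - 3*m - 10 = (m - 5)*(m + 2)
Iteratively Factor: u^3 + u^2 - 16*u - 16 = (u - 4)*(u^2 + 5*u + 4) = (u - 4)*(u + 4)*(u + 1)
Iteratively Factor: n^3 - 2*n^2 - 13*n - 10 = (n + 2)*(n^2 - 4*n - 5) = (n + 1)*(n + 2)*(n - 5)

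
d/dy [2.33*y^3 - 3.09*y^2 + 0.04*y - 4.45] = 6.99*y^2 - 6.18*y + 0.04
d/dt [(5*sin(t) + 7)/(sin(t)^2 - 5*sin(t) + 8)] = (-5*sin(t)^2 - 14*sin(t) + 75)*cos(t)/(sin(t)^2 - 5*sin(t) + 8)^2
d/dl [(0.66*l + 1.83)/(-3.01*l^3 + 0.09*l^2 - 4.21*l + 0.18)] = (3.9732*l^3 + 16.4655*l^2 - 0.3294*l + 7.8231)/(9.0601*l^6 - 0.5418*l^5 + 25.3523*l^4 - 1.8414*l^3 + 17.7565*l^2 - 1.5156*l + 0.0324)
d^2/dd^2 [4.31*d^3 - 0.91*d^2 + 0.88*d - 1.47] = 25.86*d - 1.82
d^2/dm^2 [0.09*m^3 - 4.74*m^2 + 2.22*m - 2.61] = 0.54*m - 9.48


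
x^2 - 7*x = x*(x - 7)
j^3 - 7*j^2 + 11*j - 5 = (j - 5)*(j - 1)^2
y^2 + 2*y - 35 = (y - 5)*(y + 7)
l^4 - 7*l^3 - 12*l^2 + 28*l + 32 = (l - 8)*(l - 2)*(l + 1)*(l + 2)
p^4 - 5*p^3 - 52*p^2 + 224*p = p*(p - 8)*(p - 4)*(p + 7)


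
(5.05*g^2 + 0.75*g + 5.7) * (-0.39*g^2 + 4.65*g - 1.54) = -1.9695*g^4 + 23.19*g^3 - 6.5125*g^2 + 25.35*g - 8.778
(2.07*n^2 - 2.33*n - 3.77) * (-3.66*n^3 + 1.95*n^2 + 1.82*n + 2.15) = -7.5762*n^5 + 12.5643*n^4 + 13.0221*n^3 - 7.1416*n^2 - 11.8709*n - 8.1055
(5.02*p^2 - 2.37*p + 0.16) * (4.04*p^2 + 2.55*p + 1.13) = 20.2808*p^4 + 3.2262*p^3 + 0.275499999999999*p^2 - 2.2701*p + 0.1808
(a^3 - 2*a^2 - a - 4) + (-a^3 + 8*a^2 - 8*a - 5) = 6*a^2 - 9*a - 9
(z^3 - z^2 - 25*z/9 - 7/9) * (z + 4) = z^4 + 3*z^3 - 61*z^2/9 - 107*z/9 - 28/9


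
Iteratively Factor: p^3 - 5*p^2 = (p - 5)*(p^2) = p*(p - 5)*(p)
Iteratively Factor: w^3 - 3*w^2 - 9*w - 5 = (w - 5)*(w^2 + 2*w + 1) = (w - 5)*(w + 1)*(w + 1)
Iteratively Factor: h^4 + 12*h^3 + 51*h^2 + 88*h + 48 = (h + 4)*(h^3 + 8*h^2 + 19*h + 12) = (h + 3)*(h + 4)*(h^2 + 5*h + 4) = (h + 3)*(h + 4)^2*(h + 1)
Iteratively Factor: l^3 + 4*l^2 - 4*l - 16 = (l + 2)*(l^2 + 2*l - 8) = (l + 2)*(l + 4)*(l - 2)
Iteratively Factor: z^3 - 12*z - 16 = (z + 2)*(z^2 - 2*z - 8) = (z - 4)*(z + 2)*(z + 2)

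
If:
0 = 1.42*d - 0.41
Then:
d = 0.29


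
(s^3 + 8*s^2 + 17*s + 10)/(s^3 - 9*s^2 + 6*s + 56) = (s^2 + 6*s + 5)/(s^2 - 11*s + 28)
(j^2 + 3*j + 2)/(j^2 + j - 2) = (j + 1)/(j - 1)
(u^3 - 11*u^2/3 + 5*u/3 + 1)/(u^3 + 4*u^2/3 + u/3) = (u^2 - 4*u + 3)/(u*(u + 1))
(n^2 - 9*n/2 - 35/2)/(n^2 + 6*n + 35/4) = 2*(n - 7)/(2*n + 7)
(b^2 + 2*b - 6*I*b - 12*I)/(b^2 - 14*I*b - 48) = (b + 2)/(b - 8*I)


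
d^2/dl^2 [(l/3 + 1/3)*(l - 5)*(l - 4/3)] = 2*l - 32/9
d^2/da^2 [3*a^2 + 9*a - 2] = 6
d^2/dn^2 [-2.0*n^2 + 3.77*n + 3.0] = -4.00000000000000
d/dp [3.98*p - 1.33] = 3.98000000000000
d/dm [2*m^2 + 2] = 4*m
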